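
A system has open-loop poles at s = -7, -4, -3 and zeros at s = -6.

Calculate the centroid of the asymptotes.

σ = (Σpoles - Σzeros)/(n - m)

σ = (Σpoles - Σzeros)/(n - m) = (-14 - (-6))/(3 - 1) = -8/2 = -4.0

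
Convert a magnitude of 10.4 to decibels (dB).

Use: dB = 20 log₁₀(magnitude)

dB = 20 log₁₀(10.4) = 20.3 dB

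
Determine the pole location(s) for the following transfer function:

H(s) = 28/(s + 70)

Pole is where denominator = 0: s + 70 = 0, so s = -70.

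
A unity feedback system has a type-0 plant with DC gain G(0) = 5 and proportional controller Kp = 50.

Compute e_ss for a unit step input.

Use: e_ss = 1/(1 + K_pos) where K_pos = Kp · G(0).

K_pos = Kp · G(0) = 50 × 5 = 250. e_ss = 1/(1 + 250) = 0.0040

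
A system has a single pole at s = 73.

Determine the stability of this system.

Pole at s = 73 is in the right half-plane. Unstable.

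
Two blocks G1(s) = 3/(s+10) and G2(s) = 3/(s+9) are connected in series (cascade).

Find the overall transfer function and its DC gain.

Series: multiply transfer functions. G_eq = 3/(s+10) × 3/(s+9) = 9/((s+10)(s+9)). DC gain = 9/(10×9) = 0.1.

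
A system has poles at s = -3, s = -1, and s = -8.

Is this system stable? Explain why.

All poles are in the left half-plane. System is stable.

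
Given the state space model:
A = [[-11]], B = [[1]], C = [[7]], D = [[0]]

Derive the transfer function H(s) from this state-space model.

(sI - A)⁻¹ = 1/(s + 11). H(s) = 7 × 1/(s + 11) + 0 = 7/(s + 11).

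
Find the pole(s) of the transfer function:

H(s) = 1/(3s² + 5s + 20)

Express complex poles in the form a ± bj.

Discriminant = 5² - 4×3×20 = 25 - 240 = -215 < 0, so the poles are a complex conjugate pair s = (-5 ± j√215)/(2×3). Real part = -5/(2×3) = -5/6 ≈ -0.8333; imaginary part = ±√215/(2×3) ≈ 2.4438. Poles: s = -0.8333 ± 2.4438j.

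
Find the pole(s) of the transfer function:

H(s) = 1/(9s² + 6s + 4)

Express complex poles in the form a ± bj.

Discriminant = 6² - 4×9×4 = 36 - 144 = -108 < 0, so the poles are a complex conjugate pair s = (-6 ± j√108)/(2×9). Real part = -6/(2×9) = -6/18 ≈ -0.3333; imaginary part = ±√108/(2×9) ≈ 0.5774. Poles: s = -0.3333 ± 0.5774j.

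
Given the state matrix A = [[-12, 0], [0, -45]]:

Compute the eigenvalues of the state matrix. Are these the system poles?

For diagonal matrix, eigenvalues are diagonal entries: λ₁ = -12, λ₂ = -45. Eigenvalues of A = system poles.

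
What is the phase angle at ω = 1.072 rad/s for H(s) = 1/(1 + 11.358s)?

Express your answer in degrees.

Phase = -arctan(ωτ) = -arctan(1.072 × 11.358) = -85.3°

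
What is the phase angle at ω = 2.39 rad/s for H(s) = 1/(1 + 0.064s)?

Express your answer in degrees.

Phase = -arctan(ωτ) = -arctan(2.39 × 0.064) = -8.7°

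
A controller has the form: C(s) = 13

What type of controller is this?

This is a Proportional (P) controller.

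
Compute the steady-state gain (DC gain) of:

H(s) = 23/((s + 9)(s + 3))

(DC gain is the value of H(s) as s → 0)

DC gain = H(0) = 23/(9 × 3) = 23/27 = 0.8519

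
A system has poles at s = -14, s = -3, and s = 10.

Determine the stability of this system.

Pole(s) at s = 10 are not in the left half-plane. System is unstable.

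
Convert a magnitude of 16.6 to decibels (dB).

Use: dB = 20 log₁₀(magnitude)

dB = 20 log₁₀(16.6) = 24.4 dB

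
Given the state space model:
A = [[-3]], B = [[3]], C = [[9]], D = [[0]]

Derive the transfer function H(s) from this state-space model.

(sI - A)⁻¹ = 1/(s + 3). H(s) = 9 × 3/(s + 3) + 0 = 27/(s + 3).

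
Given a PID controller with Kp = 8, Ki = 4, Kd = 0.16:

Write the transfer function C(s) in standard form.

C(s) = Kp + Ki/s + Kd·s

Substituting values: C(s) = 8 + 4/s + 0.16s = (0.16s² + 8s + 4)/s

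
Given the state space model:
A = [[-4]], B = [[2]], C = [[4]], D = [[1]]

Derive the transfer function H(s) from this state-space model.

(sI - A)⁻¹ = 1/(s + 4). H(s) = 4×2/(s + 4) + 1 = (s + 12)/(s + 4).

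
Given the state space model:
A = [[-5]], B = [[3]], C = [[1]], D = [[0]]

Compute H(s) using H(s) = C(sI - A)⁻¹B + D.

(sI - A)⁻¹ = 1/(s + 5). H(s) = 1 × 3/(s + 5) + 0 = 3/(s + 5).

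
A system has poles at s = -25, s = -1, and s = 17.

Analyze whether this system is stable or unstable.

Pole(s) at s = 17 are not in the left half-plane. System is unstable.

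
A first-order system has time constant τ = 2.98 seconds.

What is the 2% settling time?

For first-order system, 2% settling time ≈ 4τ = 4 × 2.98 = 11.92 s.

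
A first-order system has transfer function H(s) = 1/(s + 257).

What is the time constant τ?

For H(s) = 1/(s + 1/τ), the pole is at -1/τ = -257, so τ = 1/257 = 0.0039 s.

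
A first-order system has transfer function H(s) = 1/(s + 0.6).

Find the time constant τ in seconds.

For H(s) = 1/(s + 1/τ), the pole is at -1/τ = -0.6, so τ = 1/0.6 = 1.6667 s.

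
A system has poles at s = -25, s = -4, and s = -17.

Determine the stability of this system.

All poles are in the left half-plane. System is stable.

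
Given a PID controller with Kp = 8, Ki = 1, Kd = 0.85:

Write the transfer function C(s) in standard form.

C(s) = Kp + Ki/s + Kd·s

Substituting values: C(s) = 8 + 1/s + 0.85s = (0.85s² + 8s + 1)/s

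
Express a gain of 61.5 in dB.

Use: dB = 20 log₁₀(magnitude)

dB = 20 log₁₀(61.5) = 35.8 dB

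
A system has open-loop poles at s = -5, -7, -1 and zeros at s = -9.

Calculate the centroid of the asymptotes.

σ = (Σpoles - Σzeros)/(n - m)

σ = (Σpoles - Σzeros)/(n - m) = (-13 - (-9))/(3 - 1) = -4/2 = -2.0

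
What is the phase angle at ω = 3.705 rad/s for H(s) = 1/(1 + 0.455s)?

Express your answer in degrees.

Phase = -arctan(ωτ) = -arctan(3.705 × 0.455) = -59.3°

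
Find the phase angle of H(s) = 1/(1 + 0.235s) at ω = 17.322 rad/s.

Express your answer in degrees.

Phase = -arctan(ωτ) = -arctan(17.322 × 0.235) = -76.2°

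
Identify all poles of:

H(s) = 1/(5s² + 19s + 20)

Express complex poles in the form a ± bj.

Discriminant = 19² - 4×5×20 = 361 - 400 = -39 < 0, so the poles are a complex conjugate pair s = (-19 ± j√39)/(2×5). Real part = -19/(2×5) = -19/10 = -1.9; imaginary part = ±√39/(2×5) ≈ 0.6245. Poles: s = -1.9 ± 0.6245j.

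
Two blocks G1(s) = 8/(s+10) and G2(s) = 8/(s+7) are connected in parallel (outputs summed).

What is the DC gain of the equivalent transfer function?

Parallel: G_eq = G1 + G2. DC gain = G1(0) + G2(0) = 8/10 + 8/7 = 0.8 + 1.1429 = 1.9429.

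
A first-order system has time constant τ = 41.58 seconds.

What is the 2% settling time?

For first-order system, 2% settling time ≈ 4τ = 4 × 41.58 = 166.32 s.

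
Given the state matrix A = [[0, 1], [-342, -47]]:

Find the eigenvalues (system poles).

det(A - λI) = λ² - (-47)λ + 342 = (λ - (-38))(λ - (-9)). Eigenvalues: -38, -9.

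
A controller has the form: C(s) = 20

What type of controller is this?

This is a Proportional (P) controller.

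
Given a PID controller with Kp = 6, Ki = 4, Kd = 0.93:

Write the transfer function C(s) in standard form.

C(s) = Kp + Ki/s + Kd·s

Substituting values: C(s) = 6 + 4/s + 0.93s = (0.93s² + 6s + 4)/s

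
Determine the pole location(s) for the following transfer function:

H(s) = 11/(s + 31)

Pole is where denominator = 0: s + 31 = 0, so s = -31.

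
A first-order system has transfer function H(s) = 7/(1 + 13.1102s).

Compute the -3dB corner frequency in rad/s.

Corner frequency = 1/τ = 1/13.1102 = 0.076 rad/s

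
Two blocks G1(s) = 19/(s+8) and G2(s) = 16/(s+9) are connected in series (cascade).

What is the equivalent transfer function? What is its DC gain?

Series: multiply transfer functions. G_eq = 19/(s+8) × 16/(s+9) = 304/((s+8)(s+9)). DC gain = 304/(8×9) = 4.2222.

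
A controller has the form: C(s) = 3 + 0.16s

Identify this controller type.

This is a Proportional-Derivative (PD) controller.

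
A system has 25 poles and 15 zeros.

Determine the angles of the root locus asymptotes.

n - m = 25 - 15 = 10. Angles: θk = (2k + 1)·180°/10 = 18°, 54°, 90°, 126°, 162°, 198°, 234°, 270°, 306°, 342°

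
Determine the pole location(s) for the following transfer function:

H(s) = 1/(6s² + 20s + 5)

Discriminant = 20² - 4×6×5 = 400 - 120 = 280 > 0, so two distinct real poles. Using quadratic formula: s = (-20 ± √280)/(2×6) = (-20 ± √280)/12, with √280 ≈ 16.7332. s₁ ≈ -0.2722, s₂ ≈ -3.0611. Poles: s₁ = -0.2722, s₂ = -3.0611.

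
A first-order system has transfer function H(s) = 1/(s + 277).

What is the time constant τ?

For H(s) = 1/(s + 1/τ), the pole is at -1/τ = -277, so τ = 1/277 = 0.0036 s.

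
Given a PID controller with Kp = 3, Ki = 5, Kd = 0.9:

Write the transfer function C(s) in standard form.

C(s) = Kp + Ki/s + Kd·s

Substituting values: C(s) = 3 + 5/s + 0.9s = (0.9s² + 3s + 5)/s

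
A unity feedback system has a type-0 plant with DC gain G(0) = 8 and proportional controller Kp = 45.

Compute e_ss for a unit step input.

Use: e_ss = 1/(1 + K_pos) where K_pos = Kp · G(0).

K_pos = Kp · G(0) = 45 × 8 = 360. e_ss = 1/(1 + 360) = 0.0028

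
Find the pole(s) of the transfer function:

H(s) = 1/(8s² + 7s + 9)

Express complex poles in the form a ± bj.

Discriminant = 7² - 4×8×9 = 49 - 288 = -239 < 0, so the poles are a complex conjugate pair s = (-7 ± j√239)/(2×8). Real part = -7/(2×8) = -7/16 = -0.4375; imaginary part = ±√239/(2×8) ≈ 0.9662. Poles: s = -0.4375 ± 0.9662j.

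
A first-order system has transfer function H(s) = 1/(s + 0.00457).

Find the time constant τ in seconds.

For H(s) = 1/(s + 1/τ), the pole is at -1/τ = -0.00457, so τ = 1/0.00457 = 218.8 s.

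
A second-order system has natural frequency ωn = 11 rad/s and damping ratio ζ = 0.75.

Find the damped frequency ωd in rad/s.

ωd = ωn√(1 - ζ²) = 11√(1 - 0.75²) = 7.28 rad/s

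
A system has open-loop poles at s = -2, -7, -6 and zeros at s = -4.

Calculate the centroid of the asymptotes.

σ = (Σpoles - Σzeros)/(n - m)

σ = (Σpoles - Σzeros)/(n - m) = (-15 - (-4))/(3 - 1) = -11/2 = -5.5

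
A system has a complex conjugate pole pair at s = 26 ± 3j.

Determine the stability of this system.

Real part of poles is 26 (> 0, right half-plane). Unstable.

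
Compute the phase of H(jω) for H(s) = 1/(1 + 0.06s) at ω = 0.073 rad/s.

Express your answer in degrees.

Phase = -arctan(ωτ) = -arctan(0.073 × 0.06) = -0.3°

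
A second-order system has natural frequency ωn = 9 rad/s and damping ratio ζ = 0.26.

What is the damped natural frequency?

ωd = ωn√(1 - ζ²) = 9√(1 - 0.26²) = 8.69 rad/s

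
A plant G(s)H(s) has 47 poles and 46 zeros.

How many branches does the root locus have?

Root locus has n branches where n = number of poles = 47.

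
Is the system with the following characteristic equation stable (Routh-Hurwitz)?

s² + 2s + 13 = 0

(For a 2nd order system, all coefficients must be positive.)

Coefficients: 1, 2, 13. All positive, so system is stable.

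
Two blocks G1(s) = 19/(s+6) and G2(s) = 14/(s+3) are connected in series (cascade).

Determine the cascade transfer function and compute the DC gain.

Series: multiply transfer functions. G_eq = 19/(s+6) × 14/(s+3) = 266/((s+6)(s+3)). DC gain = 266/(6×3) = 14.7778.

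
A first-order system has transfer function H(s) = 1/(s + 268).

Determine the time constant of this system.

For H(s) = 1/(s + 1/τ), the pole is at -1/τ = -268, so τ = 1/268 = 0.0037 s.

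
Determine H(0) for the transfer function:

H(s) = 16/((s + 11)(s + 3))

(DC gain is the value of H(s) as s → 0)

DC gain = H(0) = 16/(11 × 3) = 16/33 = 0.4848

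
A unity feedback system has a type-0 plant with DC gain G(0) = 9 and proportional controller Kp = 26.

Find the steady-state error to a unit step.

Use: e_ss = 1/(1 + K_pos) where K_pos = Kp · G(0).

K_pos = Kp · G(0) = 26 × 9 = 234. e_ss = 1/(1 + 234) = 0.0043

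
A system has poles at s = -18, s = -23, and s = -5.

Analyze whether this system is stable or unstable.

All poles are in the left half-plane. System is stable.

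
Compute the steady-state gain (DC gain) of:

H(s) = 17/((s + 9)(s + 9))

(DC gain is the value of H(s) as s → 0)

DC gain = H(0) = 17/(9 × 9) = 17/81 = 0.2099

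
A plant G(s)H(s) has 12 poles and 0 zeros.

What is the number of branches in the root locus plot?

Root locus has n branches where n = number of poles = 12.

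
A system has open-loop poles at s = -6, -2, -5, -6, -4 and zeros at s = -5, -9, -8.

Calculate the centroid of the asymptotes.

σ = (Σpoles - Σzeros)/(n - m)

σ = (Σpoles - Σzeros)/(n - m) = (-23 - (-22))/(5 - 3) = -1/2 = -0.5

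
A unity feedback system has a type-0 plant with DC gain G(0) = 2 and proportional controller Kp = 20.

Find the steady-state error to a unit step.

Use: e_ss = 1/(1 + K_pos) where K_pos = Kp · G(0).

K_pos = Kp · G(0) = 20 × 2 = 40. e_ss = 1/(1 + 40) = 0.0244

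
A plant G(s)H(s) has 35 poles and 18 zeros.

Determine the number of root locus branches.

Root locus has n branches where n = number of poles = 35.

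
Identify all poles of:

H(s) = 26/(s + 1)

Pole is where denominator = 0: s + 1 = 0, so s = -1.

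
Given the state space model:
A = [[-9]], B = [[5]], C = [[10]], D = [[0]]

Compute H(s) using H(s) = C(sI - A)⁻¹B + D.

(sI - A)⁻¹ = 1/(s + 9). H(s) = 10 × 5/(s + 9) + 0 = 50/(s + 9).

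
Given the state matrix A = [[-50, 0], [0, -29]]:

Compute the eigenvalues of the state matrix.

For diagonal matrix, eigenvalues are diagonal entries: λ₁ = -50, λ₂ = -29.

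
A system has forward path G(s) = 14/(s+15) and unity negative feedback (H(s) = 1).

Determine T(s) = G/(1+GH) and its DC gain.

T(s) = G/(1+GH) = [14/(s+15)] / [1 + 14/(s+15)] = 14/(s+15+14) = 14/(s+29). DC gain = 14/29 = 0.4828.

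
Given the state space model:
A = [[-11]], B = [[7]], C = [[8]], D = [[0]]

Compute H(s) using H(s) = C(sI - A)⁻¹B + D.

(sI - A)⁻¹ = 1/(s + 11). H(s) = 8 × 7/(s + 11) + 0 = 56/(s + 11).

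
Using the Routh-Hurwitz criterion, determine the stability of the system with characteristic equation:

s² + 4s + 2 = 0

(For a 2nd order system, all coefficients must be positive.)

Coefficients: 1, 4, 2. All positive, so system is stable.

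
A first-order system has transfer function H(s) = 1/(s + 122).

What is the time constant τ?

For H(s) = 1/(s + 1/τ), the pole is at -1/τ = -122, so τ = 1/122 = 0.0082 s.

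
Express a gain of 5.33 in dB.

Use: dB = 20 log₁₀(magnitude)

dB = 20 log₁₀(5.33) = 14.5 dB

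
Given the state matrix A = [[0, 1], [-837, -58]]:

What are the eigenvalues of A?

det(A - λI) = λ² - (-58)λ + 837 = (λ - (-31))(λ - (-27)). Eigenvalues: -31, -27.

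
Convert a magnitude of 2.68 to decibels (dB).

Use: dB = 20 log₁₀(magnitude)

dB = 20 log₁₀(2.68) = 8.6 dB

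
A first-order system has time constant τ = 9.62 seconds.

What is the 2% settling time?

For first-order system, 2% settling time ≈ 4τ = 4 × 9.62 = 38.48 s.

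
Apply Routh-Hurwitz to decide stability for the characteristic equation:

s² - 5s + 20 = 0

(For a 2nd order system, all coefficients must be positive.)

Coefficients: 1, -5, 20. b=-5 not positive, so system is unstable.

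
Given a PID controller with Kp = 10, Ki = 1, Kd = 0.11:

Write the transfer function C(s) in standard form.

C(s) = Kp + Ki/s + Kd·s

Substituting values: C(s) = 10 + 1/s + 0.11s = (0.11s² + 10s + 1)/s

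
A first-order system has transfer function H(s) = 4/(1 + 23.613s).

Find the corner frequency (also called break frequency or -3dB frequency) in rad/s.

Corner frequency = 1/τ = 1/23.613 = 0.042 rad/s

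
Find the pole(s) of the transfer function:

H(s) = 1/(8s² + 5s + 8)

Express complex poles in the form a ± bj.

Discriminant = 5² - 4×8×8 = 25 - 256 = -231 < 0, so the poles are a complex conjugate pair s = (-5 ± j√231)/(2×8). Real part = -5/(2×8) = -5/16 = -0.3125; imaginary part = ±√231/(2×8) ≈ 0.9499. Poles: s = -0.3125 ± 0.9499j.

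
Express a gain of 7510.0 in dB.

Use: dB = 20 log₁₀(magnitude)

dB = 20 log₁₀(7510.0) = 77.5 dB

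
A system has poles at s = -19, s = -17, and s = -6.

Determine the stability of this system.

All poles are in the left half-plane. System is stable.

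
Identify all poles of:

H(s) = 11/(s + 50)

Pole is where denominator = 0: s + 50 = 0, so s = -50.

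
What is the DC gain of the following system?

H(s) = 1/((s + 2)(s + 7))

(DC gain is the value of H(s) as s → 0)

DC gain = H(0) = 1/(2 × 7) = 1/14 = 0.0714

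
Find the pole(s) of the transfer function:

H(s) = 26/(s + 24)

Pole is where denominator = 0: s + 24 = 0, so s = -24.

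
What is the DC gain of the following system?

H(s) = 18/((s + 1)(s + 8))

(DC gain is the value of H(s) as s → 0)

DC gain = H(0) = 18/(1 × 8) = 18/8 = 2.25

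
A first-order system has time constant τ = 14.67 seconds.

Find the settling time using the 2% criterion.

For first-order system, 2% settling time ≈ 4τ = 4 × 14.67 = 58.68 s.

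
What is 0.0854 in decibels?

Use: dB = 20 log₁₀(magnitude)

dB = 20 log₁₀(0.0854) = -21.4 dB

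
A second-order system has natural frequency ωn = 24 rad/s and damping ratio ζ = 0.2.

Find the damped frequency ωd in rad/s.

ωd = ωn√(1 - ζ²) = 24√(1 - 0.2²) = 23.52 rad/s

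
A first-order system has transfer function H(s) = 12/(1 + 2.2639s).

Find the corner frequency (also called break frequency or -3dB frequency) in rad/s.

Corner frequency = 1/τ = 1/2.2639 = 0.442 rad/s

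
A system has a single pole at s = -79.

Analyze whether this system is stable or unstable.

Pole at s = -79 is in the left half-plane. Stable.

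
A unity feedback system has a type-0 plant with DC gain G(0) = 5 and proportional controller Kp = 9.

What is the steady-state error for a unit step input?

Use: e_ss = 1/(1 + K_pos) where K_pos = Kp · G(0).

K_pos = Kp · G(0) = 9 × 5 = 45. e_ss = 1/(1 + 45) = 0.0217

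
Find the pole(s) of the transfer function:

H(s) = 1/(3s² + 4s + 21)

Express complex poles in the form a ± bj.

Discriminant = 4² - 4×3×21 = 16 - 252 = -236 < 0, so the poles are a complex conjugate pair s = (-4 ± j√236)/(2×3). Real part = -4/(2×3) = -4/6 ≈ -0.6667; imaginary part = ±√236/(2×3) ≈ 2.5604. Poles: s = -0.6667 ± 2.5604j.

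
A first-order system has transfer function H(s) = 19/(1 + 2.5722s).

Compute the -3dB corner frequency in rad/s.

Corner frequency = 1/τ = 1/2.5722 = 0.389 rad/s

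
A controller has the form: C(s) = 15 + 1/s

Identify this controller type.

This is a Proportional-Integral (PI) controller.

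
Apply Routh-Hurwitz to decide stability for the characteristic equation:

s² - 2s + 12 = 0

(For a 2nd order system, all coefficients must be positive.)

Coefficients: 1, -2, 12. b=-2 not positive, so system is unstable.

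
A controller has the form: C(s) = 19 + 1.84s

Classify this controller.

This is a Proportional-Derivative (PD) controller.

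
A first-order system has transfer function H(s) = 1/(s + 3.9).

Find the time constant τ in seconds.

For H(s) = 1/(s + 1/τ), the pole is at -1/τ = -3.9, so τ = 1/3.9 = 0.2564 s.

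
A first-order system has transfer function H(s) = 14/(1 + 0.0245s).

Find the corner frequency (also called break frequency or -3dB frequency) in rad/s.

Corner frequency = 1/τ = 1/0.0245 = 40.816 rad/s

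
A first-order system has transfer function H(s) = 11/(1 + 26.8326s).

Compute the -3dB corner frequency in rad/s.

Corner frequency = 1/τ = 1/26.8326 = 0.037 rad/s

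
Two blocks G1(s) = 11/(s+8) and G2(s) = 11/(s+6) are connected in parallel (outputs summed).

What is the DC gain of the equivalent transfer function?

Parallel: G_eq = G1 + G2. DC gain = G1(0) + G2(0) = 11/8 + 11/6 = 1.375 + 1.8333 = 3.2083.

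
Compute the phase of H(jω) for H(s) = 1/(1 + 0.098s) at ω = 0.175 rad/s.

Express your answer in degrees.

Phase = -arctan(ωτ) = -arctan(0.175 × 0.098) = -1.0°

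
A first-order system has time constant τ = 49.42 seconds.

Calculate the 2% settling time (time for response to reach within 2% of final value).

For first-order system, 2% settling time ≈ 4τ = 4 × 49.42 = 197.68 s.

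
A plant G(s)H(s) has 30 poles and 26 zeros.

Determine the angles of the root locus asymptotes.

n - m = 30 - 26 = 4. Angles: θk = (2k + 1)·180°/4 = 45°, 135°, 225°, 315°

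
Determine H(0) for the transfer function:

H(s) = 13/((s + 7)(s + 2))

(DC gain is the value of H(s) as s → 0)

DC gain = H(0) = 13/(7 × 2) = 13/14 = 0.9286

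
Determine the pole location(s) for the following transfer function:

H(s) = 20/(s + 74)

Pole is where denominator = 0: s + 74 = 0, so s = -74.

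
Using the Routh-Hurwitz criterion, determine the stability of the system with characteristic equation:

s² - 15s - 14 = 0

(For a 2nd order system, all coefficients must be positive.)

Coefficients: 1, -15, -14. b=-15, c=-14 not positive, so system is unstable.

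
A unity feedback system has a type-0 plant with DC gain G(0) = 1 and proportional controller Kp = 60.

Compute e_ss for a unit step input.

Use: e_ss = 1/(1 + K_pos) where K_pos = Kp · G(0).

K_pos = Kp · G(0) = 60 × 1 = 60. e_ss = 1/(1 + 60) = 0.0164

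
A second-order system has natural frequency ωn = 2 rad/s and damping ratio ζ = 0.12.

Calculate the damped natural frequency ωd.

ωd = ωn√(1 - ζ²) = 2√(1 - 0.12²) = 1.99 rad/s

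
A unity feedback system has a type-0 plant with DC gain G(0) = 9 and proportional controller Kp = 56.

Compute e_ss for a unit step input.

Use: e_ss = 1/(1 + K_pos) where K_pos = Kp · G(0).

K_pos = Kp · G(0) = 56 × 9 = 504. e_ss = 1/(1 + 504) = 0.0020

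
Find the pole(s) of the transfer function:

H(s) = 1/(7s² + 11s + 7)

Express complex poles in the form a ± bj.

Discriminant = 11² - 4×7×7 = 121 - 196 = -75 < 0, so the poles are a complex conjugate pair s = (-11 ± j√75)/(2×7). Real part = -11/(2×7) = -11/14 ≈ -0.7857; imaginary part = ±√75/(2×7) ≈ 0.6186. Poles: s = -0.7857 ± 0.6186j.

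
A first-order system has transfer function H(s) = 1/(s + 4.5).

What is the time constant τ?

For H(s) = 1/(s + 1/τ), the pole is at -1/τ = -4.5, so τ = 1/4.5 = 0.2222 s.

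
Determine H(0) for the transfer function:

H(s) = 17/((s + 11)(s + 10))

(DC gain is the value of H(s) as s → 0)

DC gain = H(0) = 17/(11 × 10) = 17/110 = 0.1545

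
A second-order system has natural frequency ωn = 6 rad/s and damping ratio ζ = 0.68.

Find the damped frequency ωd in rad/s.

ωd = ωn√(1 - ζ²) = 6√(1 - 0.68²) = 4.4 rad/s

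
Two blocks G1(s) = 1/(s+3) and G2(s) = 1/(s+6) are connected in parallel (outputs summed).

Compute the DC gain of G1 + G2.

Parallel: G_eq = G1 + G2. DC gain = G1(0) + G2(0) = 1/3 + 1/6 = 0.3333 + 0.1667 = 0.5.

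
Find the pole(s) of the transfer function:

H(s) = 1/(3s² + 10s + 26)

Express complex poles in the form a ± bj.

Discriminant = 10² - 4×3×26 = 100 - 312 = -212 < 0, so the poles are a complex conjugate pair s = (-10 ± j√212)/(2×3). Real part = -10/(2×3) = -10/6 ≈ -1.6667; imaginary part = ±√212/(2×3) ≈ 2.4267. Poles: s = -1.6667 ± 2.4267j.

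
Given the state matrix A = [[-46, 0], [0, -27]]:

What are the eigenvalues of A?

For diagonal matrix, eigenvalues are diagonal entries: λ₁ = -46, λ₂ = -27.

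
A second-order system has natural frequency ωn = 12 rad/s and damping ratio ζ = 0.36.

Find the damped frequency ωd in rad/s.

ωd = ωn√(1 - ζ²) = 12√(1 - 0.36²) = 11.2 rad/s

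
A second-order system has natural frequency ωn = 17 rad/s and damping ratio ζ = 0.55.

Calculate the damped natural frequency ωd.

ωd = ωn√(1 - ζ²) = 17√(1 - 0.55²) = 14.2 rad/s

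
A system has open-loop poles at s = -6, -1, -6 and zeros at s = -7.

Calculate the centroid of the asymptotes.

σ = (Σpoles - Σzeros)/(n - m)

σ = (Σpoles - Σzeros)/(n - m) = (-13 - (-7))/(3 - 1) = -6/2 = -3.0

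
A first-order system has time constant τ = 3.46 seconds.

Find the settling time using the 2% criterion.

For first-order system, 2% settling time ≈ 4τ = 4 × 3.46 = 13.84 s.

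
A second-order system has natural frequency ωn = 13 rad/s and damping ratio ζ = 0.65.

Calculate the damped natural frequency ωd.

ωd = ωn√(1 - ζ²) = 13√(1 - 0.65²) = 9.88 rad/s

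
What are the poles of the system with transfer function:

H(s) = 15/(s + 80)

Pole is where denominator = 0: s + 80 = 0, so s = -80.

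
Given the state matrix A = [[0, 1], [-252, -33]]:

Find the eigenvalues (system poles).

det(A - λI) = λ² - (-33)λ + 252 = (λ - (-21))(λ - (-12)). Eigenvalues: -21, -12.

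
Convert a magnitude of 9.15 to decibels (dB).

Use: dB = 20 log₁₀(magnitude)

dB = 20 log₁₀(9.15) = 19.2 dB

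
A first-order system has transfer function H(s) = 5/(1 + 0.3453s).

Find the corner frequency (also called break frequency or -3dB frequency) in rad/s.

Corner frequency = 1/τ = 1/0.3453 = 2.896 rad/s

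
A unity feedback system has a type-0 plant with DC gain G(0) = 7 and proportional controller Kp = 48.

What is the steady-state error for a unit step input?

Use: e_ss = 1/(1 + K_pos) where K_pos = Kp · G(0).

K_pos = Kp · G(0) = 48 × 7 = 336. e_ss = 1/(1 + 336) = 0.0030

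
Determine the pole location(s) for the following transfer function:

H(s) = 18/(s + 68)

Pole is where denominator = 0: s + 68 = 0, so s = -68.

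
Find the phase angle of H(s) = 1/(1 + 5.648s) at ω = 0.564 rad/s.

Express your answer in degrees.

Phase = -arctan(ωτ) = -arctan(0.564 × 5.648) = -72.6°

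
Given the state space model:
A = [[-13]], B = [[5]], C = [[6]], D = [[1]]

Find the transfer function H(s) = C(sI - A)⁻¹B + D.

(sI - A)⁻¹ = 1/(s + 13). H(s) = 6×5/(s + 13) + 1 = (s + 43)/(s + 13).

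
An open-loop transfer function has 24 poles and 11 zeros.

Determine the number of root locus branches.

Root locus has n branches where n = number of poles = 24.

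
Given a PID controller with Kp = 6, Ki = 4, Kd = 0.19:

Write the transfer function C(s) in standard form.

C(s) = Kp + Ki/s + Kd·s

Substituting values: C(s) = 6 + 4/s + 0.19s = (0.19s² + 6s + 4)/s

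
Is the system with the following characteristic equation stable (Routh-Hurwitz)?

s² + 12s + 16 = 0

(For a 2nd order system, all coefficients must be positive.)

Coefficients: 1, 12, 16. All positive, so system is stable.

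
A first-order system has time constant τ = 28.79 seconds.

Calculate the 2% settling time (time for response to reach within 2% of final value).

For first-order system, 2% settling time ≈ 4τ = 4 × 28.79 = 115.16 s.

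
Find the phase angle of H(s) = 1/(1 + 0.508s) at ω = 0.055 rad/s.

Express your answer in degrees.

Phase = -arctan(ωτ) = -arctan(0.055 × 0.508) = -1.6°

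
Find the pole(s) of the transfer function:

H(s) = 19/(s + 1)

Pole is where denominator = 0: s + 1 = 0, so s = -1.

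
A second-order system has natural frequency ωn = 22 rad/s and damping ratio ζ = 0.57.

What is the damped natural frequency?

ωd = ωn√(1 - ζ²) = 22√(1 - 0.57²) = 18.08 rad/s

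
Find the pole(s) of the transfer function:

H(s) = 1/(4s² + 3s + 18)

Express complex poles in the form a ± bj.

Discriminant = 3² - 4×4×18 = 9 - 288 = -279 < 0, so the poles are a complex conjugate pair s = (-3 ± j√279)/(2×4). Real part = -3/(2×4) = -3/8 = -0.375; imaginary part = ±√279/(2×4) ≈ 2.0879. Poles: s = -0.375 ± 2.0879j.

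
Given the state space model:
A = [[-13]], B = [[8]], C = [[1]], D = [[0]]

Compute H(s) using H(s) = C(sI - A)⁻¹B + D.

(sI - A)⁻¹ = 1/(s + 13). H(s) = 1 × 8/(s + 13) + 0 = 8/(s + 13).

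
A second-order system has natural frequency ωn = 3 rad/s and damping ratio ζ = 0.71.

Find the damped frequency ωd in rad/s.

ωd = ωn√(1 - ζ²) = 3√(1 - 0.71²) = 2.11 rad/s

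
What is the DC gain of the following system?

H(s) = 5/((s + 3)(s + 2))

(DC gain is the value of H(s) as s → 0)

DC gain = H(0) = 5/(3 × 2) = 5/6 = 0.8333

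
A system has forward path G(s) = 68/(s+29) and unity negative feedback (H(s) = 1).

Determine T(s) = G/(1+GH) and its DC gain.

T(s) = G/(1+GH) = [68/(s+29)] / [1 + 68/(s+29)] = 68/(s+29+68) = 68/(s+97). DC gain = 68/97 = 0.7010.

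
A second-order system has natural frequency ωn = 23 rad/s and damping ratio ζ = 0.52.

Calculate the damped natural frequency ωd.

ωd = ωn√(1 - ζ²) = 23√(1 - 0.52²) = 19.65 rad/s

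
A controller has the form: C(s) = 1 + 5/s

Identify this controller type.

This is a Proportional-Integral (PI) controller.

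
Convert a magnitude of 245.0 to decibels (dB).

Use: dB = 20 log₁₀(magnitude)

dB = 20 log₁₀(245.0) = 47.8 dB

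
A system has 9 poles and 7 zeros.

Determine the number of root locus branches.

Root locus has n branches where n = number of poles = 9.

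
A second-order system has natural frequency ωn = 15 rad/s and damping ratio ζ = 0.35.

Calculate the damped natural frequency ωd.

ωd = ωn√(1 - ζ²) = 15√(1 - 0.35²) = 14.05 rad/s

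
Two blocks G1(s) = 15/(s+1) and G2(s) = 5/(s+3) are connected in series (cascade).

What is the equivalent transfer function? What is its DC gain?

Series: multiply transfer functions. G_eq = 15/(s+1) × 5/(s+3) = 75/((s+1)(s+3)). DC gain = 75/(1×3) = 25.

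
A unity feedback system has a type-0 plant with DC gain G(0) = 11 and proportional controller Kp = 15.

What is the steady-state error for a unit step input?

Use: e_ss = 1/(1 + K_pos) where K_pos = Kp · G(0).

K_pos = Kp · G(0) = 15 × 11 = 165. e_ss = 1/(1 + 165) = 0.0060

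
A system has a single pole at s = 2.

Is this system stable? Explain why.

Pole at s = 2 is in the right half-plane. Unstable.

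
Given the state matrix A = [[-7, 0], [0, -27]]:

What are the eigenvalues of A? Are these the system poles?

For diagonal matrix, eigenvalues are diagonal entries: λ₁ = -7, λ₂ = -27. Eigenvalues of A = system poles.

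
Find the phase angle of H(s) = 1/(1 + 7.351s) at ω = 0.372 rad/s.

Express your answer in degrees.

Phase = -arctan(ωτ) = -arctan(0.372 × 7.351) = -69.9°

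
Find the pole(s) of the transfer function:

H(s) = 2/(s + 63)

Pole is where denominator = 0: s + 63 = 0, so s = -63.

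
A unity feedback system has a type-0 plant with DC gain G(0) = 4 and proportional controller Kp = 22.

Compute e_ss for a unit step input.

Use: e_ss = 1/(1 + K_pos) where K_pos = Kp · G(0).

K_pos = Kp · G(0) = 22 × 4 = 88. e_ss = 1/(1 + 88) = 0.0112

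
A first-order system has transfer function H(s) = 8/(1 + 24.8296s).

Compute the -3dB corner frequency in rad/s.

Corner frequency = 1/τ = 1/24.8296 = 0.04 rad/s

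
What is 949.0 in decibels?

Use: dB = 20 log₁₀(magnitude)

dB = 20 log₁₀(949.0) = 59.5 dB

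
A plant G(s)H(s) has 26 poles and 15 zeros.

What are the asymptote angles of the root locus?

n - m = 26 - 15 = 11. Angles: θk = (2k + 1)·180°/11 = 16.36°, 49.09°, 81.82°, 114.55°, 147.27°, 180°, 212.73°, 245.45°, 278.18°, 310.91°, 343.64°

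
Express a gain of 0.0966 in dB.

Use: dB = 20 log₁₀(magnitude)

dB = 20 log₁₀(0.0966) = -20.3 dB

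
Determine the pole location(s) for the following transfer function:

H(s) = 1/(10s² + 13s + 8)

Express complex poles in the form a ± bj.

Discriminant = 13² - 4×10×8 = 169 - 320 = -151 < 0, so the poles are a complex conjugate pair s = (-13 ± j√151)/(2×10). Real part = -13/(2×10) = -13/20 = -0.65; imaginary part = ±√151/(2×10) ≈ 0.6144. Poles: s = -0.65 ± 0.6144j.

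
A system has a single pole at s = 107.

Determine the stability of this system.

Pole at s = 107 is in the right half-plane. Unstable.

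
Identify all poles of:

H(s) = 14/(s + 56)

Pole is where denominator = 0: s + 56 = 0, so s = -56.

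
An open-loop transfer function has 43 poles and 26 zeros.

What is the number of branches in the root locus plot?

Root locus has n branches where n = number of poles = 43.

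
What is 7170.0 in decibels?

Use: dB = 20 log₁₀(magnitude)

dB = 20 log₁₀(7170.0) = 77.1 dB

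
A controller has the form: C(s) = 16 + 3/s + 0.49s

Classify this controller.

This is a Proportional-Integral-Derivative (PID) controller.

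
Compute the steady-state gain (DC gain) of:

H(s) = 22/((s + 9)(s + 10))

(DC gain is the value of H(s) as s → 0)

DC gain = H(0) = 22/(9 × 10) = 22/90 = 0.2444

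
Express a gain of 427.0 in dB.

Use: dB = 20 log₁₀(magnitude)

dB = 20 log₁₀(427.0) = 52.6 dB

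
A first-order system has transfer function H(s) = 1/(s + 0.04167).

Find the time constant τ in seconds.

For H(s) = 1/(s + 1/τ), the pole is at -1/τ = -0.04167, so τ = 1/0.04167 = 24 s.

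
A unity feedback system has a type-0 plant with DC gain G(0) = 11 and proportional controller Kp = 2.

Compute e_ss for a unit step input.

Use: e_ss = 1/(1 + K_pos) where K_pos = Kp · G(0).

K_pos = Kp · G(0) = 2 × 11 = 22. e_ss = 1/(1 + 22) = 0.0435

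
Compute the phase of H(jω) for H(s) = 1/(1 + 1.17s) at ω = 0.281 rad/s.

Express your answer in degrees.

Phase = -arctan(ωτ) = -arctan(0.281 × 1.17) = -18.2°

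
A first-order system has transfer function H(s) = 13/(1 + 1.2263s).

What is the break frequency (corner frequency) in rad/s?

Corner frequency = 1/τ = 1/1.2263 = 0.815 rad/s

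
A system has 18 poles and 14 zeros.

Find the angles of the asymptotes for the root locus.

n - m = 18 - 14 = 4. Angles: θk = (2k + 1)·180°/4 = 45°, 135°, 225°, 315°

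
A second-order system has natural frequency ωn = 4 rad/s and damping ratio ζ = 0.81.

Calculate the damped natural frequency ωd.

ωd = ωn√(1 - ζ²) = 4√(1 - 0.81²) = 2.35 rad/s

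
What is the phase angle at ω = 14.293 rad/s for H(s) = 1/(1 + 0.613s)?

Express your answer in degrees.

Phase = -arctan(ωτ) = -arctan(14.293 × 0.613) = -83.5°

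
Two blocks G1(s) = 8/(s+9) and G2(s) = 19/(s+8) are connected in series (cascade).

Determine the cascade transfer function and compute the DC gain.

Series: multiply transfer functions. G_eq = 8/(s+9) × 19/(s+8) = 152/((s+9)(s+8)). DC gain = 152/(9×8) = 2.1111.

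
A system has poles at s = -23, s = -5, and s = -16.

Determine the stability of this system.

All poles are in the left half-plane. System is stable.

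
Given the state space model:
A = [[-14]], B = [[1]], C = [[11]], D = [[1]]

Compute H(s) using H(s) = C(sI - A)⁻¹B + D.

(sI - A)⁻¹ = 1/(s + 14). H(s) = 11×1/(s + 14) + 1 = (s + 25)/(s + 14).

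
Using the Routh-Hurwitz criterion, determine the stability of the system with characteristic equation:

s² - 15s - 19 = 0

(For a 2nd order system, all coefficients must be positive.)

Coefficients: 1, -15, -19. b=-15, c=-19 not positive, so system is unstable.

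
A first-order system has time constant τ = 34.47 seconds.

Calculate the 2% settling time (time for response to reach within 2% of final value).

For first-order system, 2% settling time ≈ 4τ = 4 × 34.47 = 137.88 s.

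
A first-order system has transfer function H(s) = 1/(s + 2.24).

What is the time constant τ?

For H(s) = 1/(s + 1/τ), the pole is at -1/τ = -2.24, so τ = 1/2.24 = 0.4464 s.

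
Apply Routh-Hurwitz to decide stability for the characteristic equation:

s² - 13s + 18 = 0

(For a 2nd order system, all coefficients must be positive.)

Coefficients: 1, -13, 18. b=-13 not positive, so system is unstable.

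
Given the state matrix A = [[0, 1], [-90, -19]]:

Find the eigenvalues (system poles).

det(A - λI) = λ² - (-19)λ + 90 = (λ - (-10))(λ - (-9)). Eigenvalues: -10, -9.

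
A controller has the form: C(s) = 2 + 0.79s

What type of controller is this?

This is a Proportional-Derivative (PD) controller.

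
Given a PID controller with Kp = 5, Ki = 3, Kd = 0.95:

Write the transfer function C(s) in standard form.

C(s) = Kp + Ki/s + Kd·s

Substituting values: C(s) = 5 + 3/s + 0.95s = (0.95s² + 5s + 3)/s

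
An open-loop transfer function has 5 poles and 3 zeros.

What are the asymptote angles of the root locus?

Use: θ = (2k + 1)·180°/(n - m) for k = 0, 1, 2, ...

n - m = 5 - 3 = 2. Angles: θk = (2k + 1)·180°/2 = 90°, 270°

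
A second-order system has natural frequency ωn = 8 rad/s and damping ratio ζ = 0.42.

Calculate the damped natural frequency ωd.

ωd = ωn√(1 - ζ²) = 8√(1 - 0.42²) = 7.26 rad/s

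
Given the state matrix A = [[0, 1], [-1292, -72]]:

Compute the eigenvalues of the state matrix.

det(A - λI) = λ² - (-72)λ + 1292 = (λ - (-38))(λ - (-34)). Eigenvalues: -38, -34.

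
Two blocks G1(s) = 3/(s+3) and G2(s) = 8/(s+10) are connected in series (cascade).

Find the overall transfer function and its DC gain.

Series: multiply transfer functions. G_eq = 3/(s+3) × 8/(s+10) = 24/((s+3)(s+10)). DC gain = 24/(3×10) = 0.8.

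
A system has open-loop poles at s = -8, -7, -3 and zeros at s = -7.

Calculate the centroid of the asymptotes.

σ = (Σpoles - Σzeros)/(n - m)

σ = (Σpoles - Σzeros)/(n - m) = (-18 - (-7))/(3 - 1) = -11/2 = -5.5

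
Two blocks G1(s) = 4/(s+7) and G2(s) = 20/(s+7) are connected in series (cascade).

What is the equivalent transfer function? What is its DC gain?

Series: multiply transfer functions. G_eq = 4/(s+7) × 20/(s+7) = 80/((s+7)(s+7)). DC gain = 80/(7×7) = 1.6327.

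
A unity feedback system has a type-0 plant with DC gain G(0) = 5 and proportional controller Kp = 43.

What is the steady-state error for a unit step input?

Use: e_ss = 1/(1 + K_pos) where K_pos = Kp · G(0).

K_pos = Kp · G(0) = 43 × 5 = 215. e_ss = 1/(1 + 215) = 0.0046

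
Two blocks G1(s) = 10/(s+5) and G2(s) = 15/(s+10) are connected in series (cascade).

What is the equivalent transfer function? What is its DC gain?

Series: multiply transfer functions. G_eq = 10/(s+5) × 15/(s+10) = 150/((s+5)(s+10)). DC gain = 150/(5×10) = 3.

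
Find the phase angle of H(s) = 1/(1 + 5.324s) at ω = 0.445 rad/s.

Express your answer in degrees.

Phase = -arctan(ωτ) = -arctan(0.445 × 5.324) = -67.1°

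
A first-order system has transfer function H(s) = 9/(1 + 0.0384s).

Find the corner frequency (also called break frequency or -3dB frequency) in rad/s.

Corner frequency = 1/τ = 1/0.0384 = 26.042 rad/s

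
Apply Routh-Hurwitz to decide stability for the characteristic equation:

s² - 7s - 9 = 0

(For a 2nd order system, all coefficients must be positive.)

Coefficients: 1, -7, -9. b=-7, c=-9 not positive, so system is unstable.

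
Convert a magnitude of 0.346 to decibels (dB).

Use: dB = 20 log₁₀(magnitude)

dB = 20 log₁₀(0.346) = -9.2 dB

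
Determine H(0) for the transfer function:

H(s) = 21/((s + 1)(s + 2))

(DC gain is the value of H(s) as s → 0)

DC gain = H(0) = 21/(1 × 2) = 21/2 = 10.5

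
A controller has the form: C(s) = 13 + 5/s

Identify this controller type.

This is a Proportional-Integral (PI) controller.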